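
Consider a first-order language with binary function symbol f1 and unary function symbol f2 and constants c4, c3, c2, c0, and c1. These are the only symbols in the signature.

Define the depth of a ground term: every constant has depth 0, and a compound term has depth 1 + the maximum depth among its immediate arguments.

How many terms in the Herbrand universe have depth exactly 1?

30

Let N_k count ground terms of depth at most k. Each non-constant term of depth ≤ k is some function symbol applied to depth-≤(k−1) arguments, giving N_k = 5 + N_{k-1}^2 + N_{k-1}.
N_0 = 5
N_1 = 5 + 5^2 + 5 = 35
Terms of depth exactly 1: N_1 − N_0 = 35 − 5 = 30.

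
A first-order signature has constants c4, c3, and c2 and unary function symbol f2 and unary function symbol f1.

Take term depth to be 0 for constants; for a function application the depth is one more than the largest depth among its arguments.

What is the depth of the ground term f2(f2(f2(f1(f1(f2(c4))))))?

depth(f2(c4)) = 1 + depth(c4) = 1 + 0 = 1
depth(f1(f2(c4))) = 1 + depth(f2(c4)) = 1 + 1 = 2
depth(f1(f1(f2(c4)))) = 1 + depth(f1(f2(c4))) = 1 + 2 = 3
depth(f2(f1(f1(f2(c4))))) = 1 + depth(f1(f1(f2(c4)))) = 1 + 3 = 4
depth(f2(f2(f1(f1(f2(c4)))))) = 1 + depth(f2(f1(f1(f2(c4))))) = 1 + 4 = 5
depth(f2(f2(f2(f1(f1(f2(c4))))))) = 1 + depth(f2(f2(f1(f1(f2(c4)))))) = 1 + 5 = 6

6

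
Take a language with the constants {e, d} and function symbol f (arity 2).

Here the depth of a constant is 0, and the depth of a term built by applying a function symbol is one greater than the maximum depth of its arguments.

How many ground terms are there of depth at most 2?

38

Let N_k = |{terms of depth ≤ k}|. Then N_0 = 2 and N_k = 2 + N_{k-1}^2 for k ≥ 1 (one summand per function symbol, arity giving the exponent).
N_0 = 2
N_1 = 2 + 2^2 = 6
N_2 = 2 + 6^2 = 38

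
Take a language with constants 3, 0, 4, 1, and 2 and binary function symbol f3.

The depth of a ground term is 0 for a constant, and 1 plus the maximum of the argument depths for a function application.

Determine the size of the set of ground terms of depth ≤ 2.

Count level by level. With function symbols f3/2, the terms of depth ≤ k are the 5 constants together with each function applied to depth-≤(k−1) tuples, so N_k = 5 + N_{k-1}^2.
N_0 = 5
N_1 = 5 + 5^2 = 30
N_2 = 5 + 30^2 = 905

905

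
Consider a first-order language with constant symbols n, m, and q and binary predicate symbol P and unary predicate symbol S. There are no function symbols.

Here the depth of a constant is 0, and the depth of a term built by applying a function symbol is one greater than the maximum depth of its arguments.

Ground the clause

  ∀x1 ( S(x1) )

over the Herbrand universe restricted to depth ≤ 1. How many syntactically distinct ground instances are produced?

3

Ground terms of depth ≤ 1:
  With no function symbols every ground term is a constant, so there are exactly 3 ground terms at every depth bound.
  N_0 = 3
  N_1 = 3
  Explicitly: n, m, q.
So there are 3 ground terms available for substitution.
The variable x1 ranges independently over the available ground terms, and distinct assignments produce distinct instances.
Number of ground instances = 3.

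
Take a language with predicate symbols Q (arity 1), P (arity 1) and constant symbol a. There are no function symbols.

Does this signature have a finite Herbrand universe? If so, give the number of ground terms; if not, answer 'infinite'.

There are no function symbols, so the only ground term is the single constant.
The Herbrand universe is {a}, finite with 1 element.

1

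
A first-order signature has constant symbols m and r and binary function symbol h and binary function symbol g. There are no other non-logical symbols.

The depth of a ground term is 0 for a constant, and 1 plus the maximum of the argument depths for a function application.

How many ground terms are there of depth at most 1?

10

If N_k denotes the number of depth-≤k ground terms, the 2 constants give N_0 = 2, and each function symbol of arity r contributes N_{k-1}^r new terms at level k: N_k = 2 + N_{k-1}^2 + N_{k-1}^2.
N_0 = 2
N_1 = 2 + 2^2 + 2^2 = 10
Explicitly: m, r, h(m, m), h(m, r), h(r, m), h(r, r), g(m, m), g(m, r), g(r, m), g(r, r).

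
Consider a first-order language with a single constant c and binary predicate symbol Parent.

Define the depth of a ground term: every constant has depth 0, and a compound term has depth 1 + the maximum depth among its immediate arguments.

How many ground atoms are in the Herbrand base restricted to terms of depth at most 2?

First count ground terms of depth ≤ 2.
With no function symbols every ground term is a constant, so there is exactly 1 ground term at every depth bound.
N_0 = 1
N_1 = 1
N_2 = 1
So |H| = 1.
For each predicate symbol, the number of ground atoms is |H| raised to its arity; summing:
  Parent: 1^2 = 1
Total ground atoms: 1.

1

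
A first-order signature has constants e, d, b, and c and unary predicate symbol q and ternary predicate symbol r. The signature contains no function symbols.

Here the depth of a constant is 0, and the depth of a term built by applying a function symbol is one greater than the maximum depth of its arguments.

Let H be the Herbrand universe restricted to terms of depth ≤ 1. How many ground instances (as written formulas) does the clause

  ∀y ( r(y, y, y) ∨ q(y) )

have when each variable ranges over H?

Ground terms of depth ≤ 1:
  With no function symbols every ground term is a constant, so there are exactly 4 ground terms at every depth bound.
  N_0 = 4
  N_1 = 4
  Explicitly: e, d, b, c.
So there are 4 ground terms available for substitution.
The variable y ranges independently over the available ground terms, and distinct assignments produce distinct instances.
Number of ground instances = 4.

4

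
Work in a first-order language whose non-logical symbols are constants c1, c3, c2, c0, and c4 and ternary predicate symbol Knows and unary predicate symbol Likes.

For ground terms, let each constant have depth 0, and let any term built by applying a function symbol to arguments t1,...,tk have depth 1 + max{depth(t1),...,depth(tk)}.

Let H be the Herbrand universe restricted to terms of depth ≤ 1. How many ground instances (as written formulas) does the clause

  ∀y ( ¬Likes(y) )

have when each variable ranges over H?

Ground terms of depth ≤ 1:
  With no function symbols every ground term is a constant, so there are exactly 5 ground terms at every depth bound.
  N_0 = 5
  N_1 = 5
  Explicitly: c1, c3, c2, c0, c4.
So there are 5 ground terms available for substitution.
The body mentions the single quantified variable y; since ground terms form a free algebra, no two substitutions collapse to the same formula.
Number of ground instances = 5.

5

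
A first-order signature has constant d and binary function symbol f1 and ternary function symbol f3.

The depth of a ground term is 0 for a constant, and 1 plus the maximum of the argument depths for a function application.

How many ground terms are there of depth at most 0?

1

Count level by level. With function symbols f1/2, f3/3, the terms of depth ≤ k are the 1 constant together with each function applied to depth-≤(k−1) tuples, so N_k = 1 + N_{k-1}^2 + N_{k-1}^3.
N_0 = 1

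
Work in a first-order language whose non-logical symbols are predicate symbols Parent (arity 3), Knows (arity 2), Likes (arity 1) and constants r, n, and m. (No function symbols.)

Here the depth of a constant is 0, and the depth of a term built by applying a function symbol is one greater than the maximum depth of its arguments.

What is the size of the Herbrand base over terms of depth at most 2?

First count ground terms of depth ≤ 2.
With no function symbols every ground term is a constant, so there are exactly 3 ground terms at every depth bound.
N_0 = 3
N_1 = 3
N_2 = 3
So |H| = 3.
Ground atoms are formed by filling each argument slot of a predicate with a term from H, so an r-ary predicate gives |H|^r atoms:
  Parent: 3^3 = 27;  Knows: 3^2 = 9;  Likes: 3
Total ground atoms: 27 + 9 + 3 = 39.

39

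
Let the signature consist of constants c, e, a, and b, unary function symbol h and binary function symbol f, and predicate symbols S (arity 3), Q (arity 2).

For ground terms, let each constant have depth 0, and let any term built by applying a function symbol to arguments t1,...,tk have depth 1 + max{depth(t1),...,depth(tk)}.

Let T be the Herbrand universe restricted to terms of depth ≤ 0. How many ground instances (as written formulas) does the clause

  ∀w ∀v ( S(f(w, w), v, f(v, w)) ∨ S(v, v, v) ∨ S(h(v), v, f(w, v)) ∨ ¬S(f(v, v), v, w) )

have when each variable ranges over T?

16

Ground terms of depth ≤ 0:
  Let N_k = |{terms of depth ≤ k}|. Then N_0 = 4 and N_k = 4 + N_{k-1} + N_{k-1}^2 for k ≥ 1 (one summand per function symbol, arity giving the exponent).
  N_0 = 4
  Explicitly: c, e, a, b.
So there are 4 ground terms available for substitution.
The clause has 2 distinct variables (w, v), each appearing in the body. In the free term algebra distinct substitutions yield syntactically distinct ground instances.
Number of ground instances = 4^2 = 16.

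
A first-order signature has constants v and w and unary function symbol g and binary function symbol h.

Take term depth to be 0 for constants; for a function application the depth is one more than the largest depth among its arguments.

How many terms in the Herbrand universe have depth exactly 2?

If N_k denotes the number of depth-≤k ground terms, the 2 constants give N_0 = 2, and each function symbol of arity r contributes N_{k-1}^r new terms at level k: N_k = 2 + N_{k-1} + N_{k-1}^2.
N_0 = 2
N_1 = 2 + 2 + 2^2 = 8
N_2 = 2 + 8 + 8^2 = 74
Terms of depth exactly 2: N_2 − N_1 = 74 − 8 = 66.

66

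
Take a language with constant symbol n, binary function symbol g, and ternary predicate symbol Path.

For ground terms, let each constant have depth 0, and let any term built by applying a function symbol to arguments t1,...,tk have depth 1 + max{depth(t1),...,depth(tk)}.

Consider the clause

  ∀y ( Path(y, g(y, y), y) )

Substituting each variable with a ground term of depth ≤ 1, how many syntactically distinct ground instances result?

2

Ground terms of depth ≤ 1:
  Write N_k for the number of ground terms of depth ≤ k. A term of depth ≤ k is either a constant or a function symbol applied to arguments of depth ≤ k−1, so N_k = 1 + N_{k-1}^2.
  N_0 = 1
  N_1 = 1 + 1^2 = 2
So there are 2 ground terms available for substitution.
The variable y ranges independently over the available ground terms, and distinct assignments produce distinct instances.
Number of ground instances = 2.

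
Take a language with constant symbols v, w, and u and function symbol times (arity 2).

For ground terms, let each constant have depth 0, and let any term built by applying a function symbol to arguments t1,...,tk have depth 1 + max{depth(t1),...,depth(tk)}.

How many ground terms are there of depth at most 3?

21612

Count level by level. With function symbols times/2, the terms of depth ≤ k are the 3 constants together with each function applied to depth-≤(k−1) tuples, so N_k = 3 + N_{k-1}^2.
N_0 = 3
N_1 = 3 + 3^2 = 12
N_2 = 3 + 12^2 = 147
N_3 = 3 + 147^2 = 21612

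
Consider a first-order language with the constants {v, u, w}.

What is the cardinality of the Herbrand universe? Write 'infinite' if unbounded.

There are no function symbols, so every ground term is one of the 3 constants.
The Herbrand universe is {v, u, w}, which is finite with 3 elements.

3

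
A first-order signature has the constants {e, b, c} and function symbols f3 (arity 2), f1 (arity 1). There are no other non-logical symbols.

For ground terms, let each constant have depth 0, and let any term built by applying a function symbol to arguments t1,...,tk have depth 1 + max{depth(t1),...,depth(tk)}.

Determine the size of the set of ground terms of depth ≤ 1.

15

If N_k denotes the number of depth-≤k ground terms, the 3 constants give N_0 = 3, and each function symbol of arity r contributes N_{k-1}^r new terms at level k: N_k = 3 + N_{k-1}^2 + N_{k-1}.
N_0 = 3
N_1 = 3 + 3^2 + 3 = 15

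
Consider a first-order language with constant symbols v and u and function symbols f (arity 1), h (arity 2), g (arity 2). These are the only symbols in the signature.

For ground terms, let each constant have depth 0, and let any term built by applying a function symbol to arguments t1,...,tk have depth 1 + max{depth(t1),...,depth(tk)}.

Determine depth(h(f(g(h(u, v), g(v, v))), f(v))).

4

depth(h(u, v)) = 1 + max(0, 0) = 1
depth(g(v, v)) = 1 + max(0, 0) = 1
depth(g(h(u, v), g(v, v))) = 1 + max(1, 1) = 2
depth(f(g(h(u, v), g(v, v)))) = 1 + depth(g(h(u, v), g(v, v))) = 1 + 2 = 3
depth(f(v)) = 1 + depth(v) = 1 + 0 = 1
depth(h(f(g(h(u, v), g(v, v))), f(v))) = 1 + max(3, 1) = 4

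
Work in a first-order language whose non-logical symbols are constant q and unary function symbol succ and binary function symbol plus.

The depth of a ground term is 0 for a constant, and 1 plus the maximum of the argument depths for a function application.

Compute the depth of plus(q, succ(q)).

depth(succ(q)) = 1 + depth(q) = 1 + 0 = 1
depth(plus(q, succ(q))) = 1 + max(0, 1) = 2

2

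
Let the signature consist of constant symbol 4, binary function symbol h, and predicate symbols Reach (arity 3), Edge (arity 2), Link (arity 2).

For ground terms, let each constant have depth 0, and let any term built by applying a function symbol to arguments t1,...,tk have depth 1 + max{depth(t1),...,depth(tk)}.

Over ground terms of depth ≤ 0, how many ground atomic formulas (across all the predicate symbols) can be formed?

3

First count ground terms of depth ≤ 0.
If N_k denotes the number of depth-≤k ground terms, the 1 constant gives N_0 = 1, and each function symbol of arity r contributes N_{k-1}^r new terms at level k: N_k = 1 + N_{k-1}^2.
N_0 = 1
Explicitly: 4.
So |H| = 1.
A ground atom is a predicate applied to a tuple of terms from H, so the count is the sum over predicates of |H|^arity:
  Reach: 1^3 = 1;  Edge: 1^2 = 1;  Link: 1^2 = 1
Total ground atoms: 1 + 1 + 1 = 3.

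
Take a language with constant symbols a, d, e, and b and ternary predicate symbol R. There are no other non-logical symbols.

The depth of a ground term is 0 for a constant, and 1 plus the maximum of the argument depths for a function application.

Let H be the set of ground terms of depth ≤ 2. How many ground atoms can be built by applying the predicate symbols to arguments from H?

First count ground terms of depth ≤ 2.
With no function symbols every ground term is a constant, so there are exactly 4 ground terms at every depth bound.
N_0 = 4
N_1 = 4
N_2 = 4
So |H| = 4.
Each predicate of arity r yields |H|^r ground atoms (one per choice of an r-tuple from H):
  R: 4^3 = 64
Total ground atoms: 64.

64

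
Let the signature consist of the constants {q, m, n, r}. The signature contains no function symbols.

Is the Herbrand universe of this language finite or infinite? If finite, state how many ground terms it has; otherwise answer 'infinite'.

4

There are no function symbols, so every ground term is one of the 4 constants.
The Herbrand universe is {q, m, n, r}, which is finite with 4 elements.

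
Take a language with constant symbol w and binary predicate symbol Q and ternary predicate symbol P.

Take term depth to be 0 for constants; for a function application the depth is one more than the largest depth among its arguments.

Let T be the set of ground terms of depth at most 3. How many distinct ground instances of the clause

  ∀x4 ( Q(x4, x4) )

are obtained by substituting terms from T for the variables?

1

Ground terms of depth ≤ 3:
  With no function symbols every ground term is a constant, so there is exactly 1 ground term at every depth bound.
  N_0 = 1
  N_1 = 1
  N_2 = 1
  N_3 = 1
  Explicitly: w.
So there is exactly 1 ground term available for substitution.
The body mentions the single quantified variable x4; since ground terms form a free algebra, no two substitutions collapse to the same formula.
Number of ground instances = 1.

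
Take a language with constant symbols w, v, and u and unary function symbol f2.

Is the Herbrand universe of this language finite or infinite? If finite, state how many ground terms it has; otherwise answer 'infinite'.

infinite

The signature has at least one function symbol (f2, arity 1) and at least one constant (w).
Iterating f2 gives infinitely many distinct ground terms: w, f2(w), f2(f2(w)), ...
So the Herbrand universe is infinite.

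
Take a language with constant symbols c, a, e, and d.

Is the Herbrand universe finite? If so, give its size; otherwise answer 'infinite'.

There are no function symbols, so every ground term is one of the 4 constants.
The Herbrand universe is {c, a, e, d}, which is finite with 4 elements.

4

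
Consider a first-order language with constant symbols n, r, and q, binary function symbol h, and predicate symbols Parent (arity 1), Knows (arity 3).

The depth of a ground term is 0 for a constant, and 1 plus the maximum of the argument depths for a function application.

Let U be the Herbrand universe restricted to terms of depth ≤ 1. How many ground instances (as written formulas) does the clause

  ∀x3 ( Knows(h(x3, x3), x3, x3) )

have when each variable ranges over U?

12

Ground terms of depth ≤ 1:
  If N_k denotes the number of depth-≤k ground terms, the 3 constants give N_0 = 3, and each function symbol of arity r contributes N_{k-1}^r new terms at level k: N_k = 3 + N_{k-1}^2.
  N_0 = 3
  N_1 = 3 + 3^2 = 12
  Explicitly: n, r, q, h(n, n), h(n, r), h(n, q), h(r, n), h(r, r), h(r, q), h(q, n), h(q, r), h(q, q).
So there are 12 ground terms available for substitution.
There is 1 variable to instantiate (x3),  occurring in at least one literal, so different choices give different ground instances.
Number of ground instances = 12.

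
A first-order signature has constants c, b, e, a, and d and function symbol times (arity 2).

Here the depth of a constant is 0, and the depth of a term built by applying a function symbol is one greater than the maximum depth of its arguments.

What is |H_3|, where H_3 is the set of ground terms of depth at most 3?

Let N_k count ground terms of depth at most k. Each non-constant term of depth ≤ k is some function symbol applied to depth-≤(k−1) arguments, giving N_k = 5 + N_{k-1}^2.
N_0 = 5
N_1 = 5 + 5^2 = 30
N_2 = 5 + 30^2 = 905
N_3 = 5 + 905^2 = 819030

819030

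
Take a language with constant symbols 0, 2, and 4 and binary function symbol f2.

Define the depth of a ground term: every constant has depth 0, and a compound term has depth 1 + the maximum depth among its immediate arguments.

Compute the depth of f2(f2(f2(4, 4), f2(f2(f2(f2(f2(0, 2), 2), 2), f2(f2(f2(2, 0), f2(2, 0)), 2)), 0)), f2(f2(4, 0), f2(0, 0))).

depth(f2(4, 4)) = 1 + max(0, 0) = 1
depth(f2(0, 2)) = 1 + max(0, 0) = 1
depth(f2(f2(0, 2), 2)) = 1 + max(1, 0) = 2
depth(f2(f2(f2(0, 2), 2), 2)) = 1 + max(2, 0) = 3
depth(f2(2, 0)) = 1 + max(0, 0) = 1
depth(f2(f2(2, 0), f2(2, 0))) = 1 + max(1, 1) = 2
depth(f2(f2(f2(2, 0), f2(2, 0)), 2)) = 1 + max(2, 0) = 3
depth(f2(f2(f2(f2(0, 2), 2), 2), f2(f2(f2(2, 0), f2(2, 0)), 2))) = 1 + max(3, 3) = 4
depth(f2(f2(f2(f2(f2(0, 2), 2), 2), f2(f2(f2(2, 0), f2(2, 0)), 2)), 0)) = 1 + max(4, 0) = 5
depth(f2(f2(4, 4), f2(f2(f2(f2(f2(0, 2), 2), 2), f2(f2(f2(2, 0), f2(2, 0)), 2)), 0))) = 1 + max(1, 5) = 6
depth(f2(4, 0)) = 1 + max(0, 0) = 1
depth(f2(0, 0)) = 1 + max(0, 0) = 1
depth(f2(f2(4, 0), f2(0, 0))) = 1 + max(1, 1) = 2
depth(f2(f2(f2(4, 4), f2(f2(f2(f2(f2(0, 2), 2), 2), f2(f2(f2(2, 0), f2(2, 0)), 2)), 0)), f2(f2(4, 0), f2(0, 0)))) = 1 + max(6, 2) = 7

7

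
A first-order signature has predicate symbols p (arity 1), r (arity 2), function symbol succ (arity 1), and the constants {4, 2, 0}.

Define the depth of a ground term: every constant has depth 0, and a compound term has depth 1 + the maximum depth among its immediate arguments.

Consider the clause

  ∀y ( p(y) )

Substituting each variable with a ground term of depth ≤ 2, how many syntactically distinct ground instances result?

9

Ground terms of depth ≤ 2:
  Write N_k for the number of ground terms of depth ≤ k. A term of depth ≤ k is either a constant or a function symbol applied to arguments of depth ≤ k−1, so N_k = 3 + N_{k-1}.
  N_0 = 3
  N_1 = 3 + 3 = 6
  N_2 = 3 + 6 = 9
So there are 9 ground terms available for substitution.
There is 1 variable to instantiate (y),  occurring in at least one literal, so different choices give different ground instances.
Number of ground instances = 9.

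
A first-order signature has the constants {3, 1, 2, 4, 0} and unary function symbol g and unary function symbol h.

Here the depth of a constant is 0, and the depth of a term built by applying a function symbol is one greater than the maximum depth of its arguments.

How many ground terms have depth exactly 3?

40

Count level by level. With function symbols g/1, h/1, the terms of depth ≤ k are the 5 constants together with each function applied to depth-≤(k−1) tuples, so N_k = 5 + N_{k-1} + N_{k-1}.
N_0 = 5
N_1 = 5 + 5 + 5 = 15
N_2 = 5 + 15 + 15 = 35
N_3 = 5 + 35 + 35 = 75
Terms of depth exactly 3: N_3 − N_2 = 75 − 35 = 40.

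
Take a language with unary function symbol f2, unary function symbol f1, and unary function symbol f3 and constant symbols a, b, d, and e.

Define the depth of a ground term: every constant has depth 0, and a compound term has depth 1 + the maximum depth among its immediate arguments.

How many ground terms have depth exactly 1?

Count level by level. With function symbols f2/1, f1/1, f3/1, the terms of depth ≤ k are the 4 constants together with each function applied to depth-≤(k−1) tuples, so N_k = 4 + N_{k-1} + N_{k-1} + N_{k-1}.
N_0 = 4
N_1 = 4 + 4 + 4 + 4 = 16
Terms of depth exactly 1: N_1 − N_0 = 16 − 4 = 12.

12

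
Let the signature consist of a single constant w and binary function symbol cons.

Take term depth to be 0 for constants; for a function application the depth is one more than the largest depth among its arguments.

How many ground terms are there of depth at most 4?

677

If N_k denotes the number of depth-≤k ground terms, the 1 constant gives N_0 = 1, and each function symbol of arity r contributes N_{k-1}^r new terms at level k: N_k = 1 + N_{k-1}^2.
N_0 = 1
N_1 = 1 + 1^2 = 2
N_2 = 1 + 2^2 = 5
N_3 = 1 + 5^2 = 26
N_4 = 1 + 26^2 = 677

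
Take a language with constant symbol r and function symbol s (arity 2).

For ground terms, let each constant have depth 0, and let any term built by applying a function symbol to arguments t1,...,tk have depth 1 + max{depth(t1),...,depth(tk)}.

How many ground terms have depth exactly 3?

21

Let N_k = |{terms of depth ≤ k}|. Then N_0 = 1 and N_k = 1 + N_{k-1}^2 for k ≥ 1 (one summand per function symbol, arity giving the exponent).
N_0 = 1
N_1 = 1 + 1^2 = 2
N_2 = 1 + 2^2 = 5
N_3 = 1 + 5^2 = 26
Terms of depth exactly 3: N_3 − N_2 = 26 − 5 = 21.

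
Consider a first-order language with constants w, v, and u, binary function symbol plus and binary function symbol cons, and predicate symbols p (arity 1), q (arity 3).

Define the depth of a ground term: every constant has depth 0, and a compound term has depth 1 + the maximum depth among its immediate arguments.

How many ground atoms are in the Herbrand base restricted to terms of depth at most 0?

First count ground terms of depth ≤ 0.
Count level by level. With function symbols plus/2, cons/2, the terms of depth ≤ k are the 3 constants together with each function applied to depth-≤(k−1) tuples, so N_k = 3 + N_{k-1}^2 + N_{k-1}^2.
N_0 = 3
So |H| = 3.
Ground atoms are formed by filling each argument slot of a predicate with a term from H, so an r-ary predicate gives |H|^r atoms:
  p: 3;  q: 3^3 = 27
Total ground atoms: 3 + 27 = 30.

30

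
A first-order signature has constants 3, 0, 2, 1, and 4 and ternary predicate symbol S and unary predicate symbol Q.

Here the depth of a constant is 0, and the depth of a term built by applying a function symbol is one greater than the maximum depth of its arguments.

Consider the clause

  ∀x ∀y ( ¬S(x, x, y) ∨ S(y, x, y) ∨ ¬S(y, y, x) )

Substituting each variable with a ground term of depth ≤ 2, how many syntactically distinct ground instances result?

Ground terms of depth ≤ 2:
  With no function symbols every ground term is a constant, so there are exactly 5 ground terms at every depth bound.
  N_0 = 5
  N_1 = 5
  N_2 = 5
So there are 5 ground terms available for substitution.
The body mentions every one of the 2 quantified variables; since ground terms form a free algebra, no two substitutions collapse to the same formula.
Number of ground instances = 5^2 = 25.

25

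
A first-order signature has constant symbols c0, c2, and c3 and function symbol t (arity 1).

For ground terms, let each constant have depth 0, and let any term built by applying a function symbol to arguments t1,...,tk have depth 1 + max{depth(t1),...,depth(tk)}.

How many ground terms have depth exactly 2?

Let N_k count ground terms of depth at most k. Each non-constant term of depth ≤ k is some function symbol applied to depth-≤(k−1) arguments, giving N_k = 3 + N_{k-1}.
N_0 = 3
N_1 = 3 + 3 = 6
N_2 = 3 + 6 = 9
Terms of depth exactly 2: N_2 − N_1 = 9 − 6 = 3.

3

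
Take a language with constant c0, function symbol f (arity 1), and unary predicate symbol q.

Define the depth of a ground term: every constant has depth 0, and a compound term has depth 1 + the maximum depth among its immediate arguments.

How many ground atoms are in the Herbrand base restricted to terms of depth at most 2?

First count ground terms of depth ≤ 2.
Write N_k for the number of ground terms of depth ≤ k. A term of depth ≤ k is either a constant or a function symbol applied to arguments of depth ≤ k−1, so N_k = 1 + N_{k-1}.
N_0 = 1
N_1 = 1 + 1 = 2
N_2 = 1 + 2 = 3
Explicitly: c0, f(c0), f(f(c0)).
So |H| = 3.
For each predicate symbol, the number of ground atoms is |H| raised to its arity; summing:
  q: 3
Total ground atoms: 3.

3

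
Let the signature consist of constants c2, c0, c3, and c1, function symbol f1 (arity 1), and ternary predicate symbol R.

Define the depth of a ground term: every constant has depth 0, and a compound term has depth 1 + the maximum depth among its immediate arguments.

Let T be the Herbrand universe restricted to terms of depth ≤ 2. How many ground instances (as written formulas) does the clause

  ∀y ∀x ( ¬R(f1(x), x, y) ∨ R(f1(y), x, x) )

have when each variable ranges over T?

144

Ground terms of depth ≤ 2:
  Let N_k count ground terms of depth at most k. Each non-constant term of depth ≤ k is some function symbol applied to depth-≤(k−1) arguments, giving N_k = 4 + N_{k-1}.
  N_0 = 4
  N_1 = 4 + 4 = 8
  N_2 = 4 + 8 = 12
So there are 12 ground terms available for substitution.
The body mentions every one of the 2 quantified variables; since ground terms form a free algebra, no two substitutions collapse to the same formula.
Number of ground instances = 12^2 = 144.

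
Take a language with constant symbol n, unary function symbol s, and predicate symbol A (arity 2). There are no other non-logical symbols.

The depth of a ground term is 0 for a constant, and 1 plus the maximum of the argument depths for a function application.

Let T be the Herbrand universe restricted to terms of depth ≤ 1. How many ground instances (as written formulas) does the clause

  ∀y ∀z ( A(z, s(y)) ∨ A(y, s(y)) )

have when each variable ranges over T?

Ground terms of depth ≤ 1:
  Let N_k count ground terms of depth at most k. Each non-constant term of depth ≤ k is some function symbol applied to depth-≤(k−1) arguments, giving N_k = 1 + N_{k-1}.
  N_0 = 1
  N_1 = 1 + 1 = 2
  Explicitly: n, s(n).
So there are 2 ground terms available for substitution.
Each of y, z ranges independently over the available ground terms, and distinct assignments produce distinct instances.
Number of ground instances = 2^2 = 4.

4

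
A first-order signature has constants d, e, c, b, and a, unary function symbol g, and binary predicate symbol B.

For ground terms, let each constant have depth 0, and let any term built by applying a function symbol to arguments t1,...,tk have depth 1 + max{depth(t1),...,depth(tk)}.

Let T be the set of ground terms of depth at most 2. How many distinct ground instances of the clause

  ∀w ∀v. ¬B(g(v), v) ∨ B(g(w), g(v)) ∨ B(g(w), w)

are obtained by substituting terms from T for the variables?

Ground terms of depth ≤ 2:
  Count level by level. With function symbols g/1, the terms of depth ≤ k are the 5 constants together with each function applied to depth-≤(k−1) tuples, so N_k = 5 + N_{k-1}.
  N_0 = 5
  N_1 = 5 + 5 = 10
  N_2 = 5 + 10 = 15
So there are 15 ground terms available for substitution.
Each of w, v ranges independently over the available ground terms, and distinct assignments produce distinct instances.
Number of ground instances = 15^2 = 225.

225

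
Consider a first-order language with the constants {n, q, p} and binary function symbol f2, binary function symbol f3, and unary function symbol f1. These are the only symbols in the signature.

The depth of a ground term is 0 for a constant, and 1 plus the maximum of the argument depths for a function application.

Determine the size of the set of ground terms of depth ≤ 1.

24

Write N_k for the number of ground terms of depth ≤ k. A term of depth ≤ k is either a constant or a function symbol applied to arguments of depth ≤ k−1, so N_k = 3 + N_{k-1}^2 + N_{k-1}^2 + N_{k-1}.
N_0 = 3
N_1 = 3 + 3^2 + 3^2 + 3 = 24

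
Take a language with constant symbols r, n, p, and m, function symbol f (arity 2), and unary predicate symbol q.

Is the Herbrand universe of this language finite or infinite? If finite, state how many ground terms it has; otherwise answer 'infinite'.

The signature has at least one function symbol (f, arity 2) and at least one constant (r).
Iterating f gives infinitely many distinct ground terms: r, f(r, r), f(f(r, r), f(r, r)), ...
So the Herbrand universe is infinite.

infinite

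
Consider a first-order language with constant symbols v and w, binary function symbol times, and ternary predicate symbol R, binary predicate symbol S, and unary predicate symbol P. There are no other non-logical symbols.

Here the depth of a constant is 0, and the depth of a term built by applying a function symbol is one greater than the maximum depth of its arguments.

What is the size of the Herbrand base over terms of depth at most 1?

First count ground terms of depth ≤ 1.
Let N_k = |{terms of depth ≤ k}|. Then N_0 = 2 and N_k = 2 + N_{k-1}^2 for k ≥ 1 (one summand per function symbol, arity giving the exponent).
N_0 = 2
N_1 = 2 + 2^2 = 6
Explicitly: v, w, times(v, v), times(v, w), times(w, v), times(w, w).
So |H| = 6.
Ground atoms are formed by filling each argument slot of a predicate with a term from H, so an r-ary predicate gives |H|^r atoms:
  R: 6^3 = 216;  S: 6^2 = 36;  P: 6
Total ground atoms: 216 + 36 + 6 = 258.

258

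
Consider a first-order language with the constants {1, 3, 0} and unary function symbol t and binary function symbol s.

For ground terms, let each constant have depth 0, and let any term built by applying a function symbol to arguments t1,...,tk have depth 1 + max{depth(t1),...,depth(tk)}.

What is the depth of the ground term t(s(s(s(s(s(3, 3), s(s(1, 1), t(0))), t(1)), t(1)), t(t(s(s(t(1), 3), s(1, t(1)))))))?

depth(s(3, 3)) = 1 + max(0, 0) = 1
depth(s(1, 1)) = 1 + max(0, 0) = 1
depth(t(0)) = 1 + depth(0) = 1 + 0 = 1
depth(s(s(1, 1), t(0))) = 1 + max(1, 1) = 2
depth(s(s(3, 3), s(s(1, 1), t(0)))) = 1 + max(1, 2) = 3
depth(t(1)) = 1 + depth(1) = 1 + 0 = 1
depth(s(s(s(3, 3), s(s(1, 1), t(0))), t(1))) = 1 + max(3, 1) = 4
depth(s(s(s(s(3, 3), s(s(1, 1), t(0))), t(1)), t(1))) = 1 + max(4, 1) = 5
depth(s(t(1), 3)) = 1 + max(1, 0) = 2
depth(s(1, t(1))) = 1 + max(0, 1) = 2
depth(s(s(t(1), 3), s(1, t(1)))) = 1 + max(2, 2) = 3
depth(t(s(s(t(1), 3), s(1, t(1))))) = 1 + depth(s(s(t(1), 3), s(1, t(1)))) = 1 + 3 = 4
depth(t(t(s(s(t(1), 3), s(1, t(1)))))) = 1 + depth(t(s(s(t(1), 3), s(1, t(1))))) = 1 + 4 = 5
depth(s(s(s(s(s(3, 3), s(s(1, 1), t(0))), t(1)), t(1)), t(t(s(s(t(1), 3), s(1, t(1))))))) = 1 + max(5, 5) = 6
depth(t(s(s(s(s(s(3, 3), s(s(1, 1), t(0))), t(1)), t(1)), t(t(s(s(t(1), 3), s(1, t(1)))))))) = 1 + depth(s(s(s(s(s(3, 3), s(s(1, 1), t(0))), t(1)), t(1)), t(t(s(s(t(1), 3), s(1, t(1))))))) = 1 + 6 = 7

7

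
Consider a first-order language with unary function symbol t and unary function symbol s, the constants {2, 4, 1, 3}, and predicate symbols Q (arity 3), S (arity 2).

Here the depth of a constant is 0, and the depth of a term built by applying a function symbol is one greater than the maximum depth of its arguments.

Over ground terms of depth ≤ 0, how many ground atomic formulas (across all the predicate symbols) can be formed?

80

First count ground terms of depth ≤ 0.
Write N_k for the number of ground terms of depth ≤ k. A term of depth ≤ k is either a constant or a function symbol applied to arguments of depth ≤ k−1, so N_k = 4 + N_{k-1} + N_{k-1}.
N_0 = 4
Explicitly: 2, 4, 1, 3.
So |H| = 4.
Ground atoms are formed by filling each argument slot of a predicate with a term from H, so an r-ary predicate gives |H|^r atoms:
  Q: 4^3 = 64;  S: 4^2 = 16
Total ground atoms: 64 + 16 = 80.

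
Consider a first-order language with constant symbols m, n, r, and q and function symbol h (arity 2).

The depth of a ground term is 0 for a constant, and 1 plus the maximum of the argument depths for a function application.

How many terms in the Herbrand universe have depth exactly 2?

Let N_k count ground terms of depth at most k. Each non-constant term of depth ≤ k is some function symbol applied to depth-≤(k−1) arguments, giving N_k = 4 + N_{k-1}^2.
N_0 = 4
N_1 = 4 + 4^2 = 20
N_2 = 4 + 20^2 = 404
Terms of depth exactly 2: N_2 − N_1 = 404 − 20 = 384.

384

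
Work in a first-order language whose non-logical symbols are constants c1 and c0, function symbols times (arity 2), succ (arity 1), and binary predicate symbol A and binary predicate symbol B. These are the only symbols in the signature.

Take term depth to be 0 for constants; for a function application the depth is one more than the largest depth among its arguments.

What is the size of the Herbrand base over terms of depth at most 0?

First count ground terms of depth ≤ 0.
Count level by level. With function symbols times/2, succ/1, the terms of depth ≤ k are the 2 constants together with each function applied to depth-≤(k−1) tuples, so N_k = 2 + N_{k-1}^2 + N_{k-1}.
N_0 = 2
Explicitly: c1, c0.
So |H| = 2.
Ground atoms are formed by filling each argument slot of a predicate with a term from H, so an r-ary predicate gives |H|^r atoms:
  A: 2^2 = 4;  B: 2^2 = 4
Total ground atoms: 4 + 4 = 8.

8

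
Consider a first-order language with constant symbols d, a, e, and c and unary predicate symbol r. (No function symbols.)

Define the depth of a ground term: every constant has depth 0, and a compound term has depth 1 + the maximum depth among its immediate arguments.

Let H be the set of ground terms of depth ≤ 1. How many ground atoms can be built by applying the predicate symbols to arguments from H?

First count ground terms of depth ≤ 1.
With no function symbols every ground term is a constant, so there are exactly 4 ground terms at every depth bound.
N_0 = 4
N_1 = 4
Explicitly: d, a, e, c.
So |H| = 4.
Each predicate of arity r yields |H|^r ground atoms (one per choice of an r-tuple from H):
  r: 4
Total ground atoms: 4.

4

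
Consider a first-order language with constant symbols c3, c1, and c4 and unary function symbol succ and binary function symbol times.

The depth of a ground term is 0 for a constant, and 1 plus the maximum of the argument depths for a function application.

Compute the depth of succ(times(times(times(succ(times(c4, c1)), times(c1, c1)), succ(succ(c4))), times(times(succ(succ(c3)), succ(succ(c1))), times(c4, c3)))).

depth(times(c4, c1)) = 1 + max(0, 0) = 1
depth(succ(times(c4, c1))) = 1 + depth(times(c4, c1)) = 1 + 1 = 2
depth(times(c1, c1)) = 1 + max(0, 0) = 1
depth(times(succ(times(c4, c1)), times(c1, c1))) = 1 + max(2, 1) = 3
depth(succ(c4)) = 1 + depth(c4) = 1 + 0 = 1
depth(succ(succ(c4))) = 1 + depth(succ(c4)) = 1 + 1 = 2
depth(times(times(succ(times(c4, c1)), times(c1, c1)), succ(succ(c4)))) = 1 + max(3, 2) = 4
depth(succ(c3)) = 1 + depth(c3) = 1 + 0 = 1
depth(succ(succ(c3))) = 1 + depth(succ(c3)) = 1 + 1 = 2
depth(succ(c1)) = 1 + depth(c1) = 1 + 0 = 1
depth(succ(succ(c1))) = 1 + depth(succ(c1)) = 1 + 1 = 2
depth(times(succ(succ(c3)), succ(succ(c1)))) = 1 + max(2, 2) = 3
depth(times(c4, c3)) = 1 + max(0, 0) = 1
depth(times(times(succ(succ(c3)), succ(succ(c1))), times(c4, c3))) = 1 + max(3, 1) = 4
depth(times(times(times(succ(times(c4, c1)), times(c1, c1)), succ(succ(c4))), times(times(succ(succ(c3)), succ(succ(c1))), times(c4, c3)))) = 1 + max(4, 4) = 5
depth(succ(times(times(times(succ(times(c4, c1)), times(c1, c1)), succ(succ(c4))), times(times(succ(succ(c3)), succ(succ(c1))), times(c4, c3))))) = 1 + depth(times(times(times(succ(times(c4, c1)), times(c1, c1)), succ(succ(c4))), times(times(succ(succ(c3)), succ(succ(c1))), times(c4, c3)))) = 1 + 5 = 6

6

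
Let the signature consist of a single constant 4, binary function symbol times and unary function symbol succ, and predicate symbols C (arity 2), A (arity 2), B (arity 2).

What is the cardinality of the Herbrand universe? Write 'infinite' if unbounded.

infinite

The signature has at least one function symbol (times, arity 2) and at least one constant (4).
Iterating times gives infinitely many distinct ground terms: 4, times(4, 4), times(times(4, 4), times(4, 4)), ...
So the Herbrand universe is infinite.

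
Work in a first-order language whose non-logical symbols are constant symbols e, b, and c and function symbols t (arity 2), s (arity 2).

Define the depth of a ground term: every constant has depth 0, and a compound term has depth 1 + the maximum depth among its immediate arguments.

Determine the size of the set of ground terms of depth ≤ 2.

Write N_k for the number of ground terms of depth ≤ k. A term of depth ≤ k is either a constant or a function symbol applied to arguments of depth ≤ k−1, so N_k = 3 + N_{k-1}^2 + N_{k-1}^2.
N_0 = 3
N_1 = 3 + 3^2 + 3^2 = 21
N_2 = 3 + 21^2 + 21^2 = 885

885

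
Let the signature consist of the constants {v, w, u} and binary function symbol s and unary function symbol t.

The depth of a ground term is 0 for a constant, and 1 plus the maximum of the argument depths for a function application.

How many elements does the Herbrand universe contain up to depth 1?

15

Write N_k for the number of ground terms of depth ≤ k. A term of depth ≤ k is either a constant or a function symbol applied to arguments of depth ≤ k−1, so N_k = 3 + N_{k-1}^2 + N_{k-1}.
N_0 = 3
N_1 = 3 + 3^2 + 3 = 15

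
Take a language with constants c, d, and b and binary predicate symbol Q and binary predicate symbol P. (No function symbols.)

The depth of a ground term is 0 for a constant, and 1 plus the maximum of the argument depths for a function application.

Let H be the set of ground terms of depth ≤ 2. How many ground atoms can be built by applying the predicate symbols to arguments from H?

18

First count ground terms of depth ≤ 2.
With no function symbols every ground term is a constant, so there are exactly 3 ground terms at every depth bound.
N_0 = 3
N_1 = 3
N_2 = 3
Explicitly: c, d, b.
So |H| = 3.
For each predicate symbol, the number of ground atoms is |H| raised to its arity; summing:
  Q: 3^2 = 9;  P: 3^2 = 9
Total ground atoms: 9 + 9 = 18.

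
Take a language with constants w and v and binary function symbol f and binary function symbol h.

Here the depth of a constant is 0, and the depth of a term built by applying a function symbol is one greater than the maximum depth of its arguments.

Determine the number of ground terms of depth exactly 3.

81408

Count level by level. With function symbols f/2, h/2, the terms of depth ≤ k are the 2 constants together with each function applied to depth-≤(k−1) tuples, so N_k = 2 + N_{k-1}^2 + N_{k-1}^2.
N_0 = 2
N_1 = 2 + 2^2 + 2^2 = 10
N_2 = 2 + 10^2 + 10^2 = 202
N_3 = 2 + 202^2 + 202^2 = 81610
Terms of depth exactly 3: N_3 − N_2 = 81610 − 202 = 81408.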